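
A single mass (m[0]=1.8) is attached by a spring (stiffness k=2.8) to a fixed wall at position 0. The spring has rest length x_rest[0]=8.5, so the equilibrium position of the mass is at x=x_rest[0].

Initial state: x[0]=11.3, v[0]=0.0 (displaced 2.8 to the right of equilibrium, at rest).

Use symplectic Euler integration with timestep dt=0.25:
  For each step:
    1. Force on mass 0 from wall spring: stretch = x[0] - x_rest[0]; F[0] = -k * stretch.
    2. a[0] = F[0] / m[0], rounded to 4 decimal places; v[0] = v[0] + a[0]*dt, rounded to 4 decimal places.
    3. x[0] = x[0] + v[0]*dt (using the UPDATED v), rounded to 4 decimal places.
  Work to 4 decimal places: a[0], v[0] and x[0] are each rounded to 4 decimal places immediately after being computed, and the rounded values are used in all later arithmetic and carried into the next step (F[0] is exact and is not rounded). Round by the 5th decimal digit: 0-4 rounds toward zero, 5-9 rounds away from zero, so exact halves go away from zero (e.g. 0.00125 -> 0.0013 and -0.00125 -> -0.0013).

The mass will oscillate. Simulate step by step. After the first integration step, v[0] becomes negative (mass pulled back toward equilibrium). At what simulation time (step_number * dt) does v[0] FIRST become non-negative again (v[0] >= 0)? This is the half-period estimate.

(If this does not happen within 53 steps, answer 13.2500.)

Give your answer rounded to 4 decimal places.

Answer: 2.7500

Derivation:
Step 0: x=[11.3000] v=[0.0000]
Step 1: x=[11.0278] v=[-1.0889]
Step 2: x=[10.5098] v=[-2.0719]
Step 3: x=[9.7964] v=[-2.8535]
Step 4: x=[8.9570] v=[-3.3577]
Step 5: x=[8.0732] v=[-3.5354]
Step 6: x=[7.2309] v=[-3.3694]
Step 7: x=[6.5119] v=[-2.8759]
Step 8: x=[5.9862] v=[-2.1028]
Step 9: x=[5.7049] v=[-1.1252]
Step 10: x=[5.6954] v=[-0.0382]
Step 11: x=[5.9585] v=[1.0525]
First v>=0 after going negative at step 11, time=2.7500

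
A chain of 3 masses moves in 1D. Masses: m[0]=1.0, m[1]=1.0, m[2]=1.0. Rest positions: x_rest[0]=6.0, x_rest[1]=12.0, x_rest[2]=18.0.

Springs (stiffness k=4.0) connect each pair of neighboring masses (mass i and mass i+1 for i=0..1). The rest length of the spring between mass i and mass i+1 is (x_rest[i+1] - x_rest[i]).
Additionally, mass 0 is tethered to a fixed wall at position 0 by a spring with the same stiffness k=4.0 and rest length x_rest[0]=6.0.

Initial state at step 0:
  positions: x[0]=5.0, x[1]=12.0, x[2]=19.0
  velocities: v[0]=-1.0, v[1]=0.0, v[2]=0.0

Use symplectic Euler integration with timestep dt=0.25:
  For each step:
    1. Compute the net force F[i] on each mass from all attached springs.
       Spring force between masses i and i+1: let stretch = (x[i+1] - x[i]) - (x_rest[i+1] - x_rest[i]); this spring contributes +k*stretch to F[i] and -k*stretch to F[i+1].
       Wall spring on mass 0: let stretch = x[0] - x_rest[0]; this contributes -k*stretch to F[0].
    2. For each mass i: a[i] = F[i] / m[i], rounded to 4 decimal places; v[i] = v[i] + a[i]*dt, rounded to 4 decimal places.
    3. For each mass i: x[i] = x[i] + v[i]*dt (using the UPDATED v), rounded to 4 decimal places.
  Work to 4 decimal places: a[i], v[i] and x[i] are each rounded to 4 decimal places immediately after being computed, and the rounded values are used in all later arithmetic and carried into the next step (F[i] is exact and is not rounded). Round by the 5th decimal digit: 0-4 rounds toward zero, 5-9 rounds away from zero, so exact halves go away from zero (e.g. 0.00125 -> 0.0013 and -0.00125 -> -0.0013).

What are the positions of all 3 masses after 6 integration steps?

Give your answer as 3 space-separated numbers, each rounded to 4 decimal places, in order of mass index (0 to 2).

Step 0: x=[5.0000 12.0000 19.0000] v=[-1.0000 0.0000 0.0000]
Step 1: x=[5.2500 12.0000 18.7500] v=[1.0000 0.0000 -1.0000]
Step 2: x=[5.8750 12.0000 18.3125] v=[2.5000 0.0000 -1.7500]
Step 3: x=[6.5625 12.0469 17.7969] v=[2.7500 0.1875 -2.0625]
Step 4: x=[6.9805 12.1602 17.3438] v=[1.6719 0.4531 -1.8125]
Step 5: x=[6.9483 12.2745 17.0948] v=[-0.1289 0.4570 -0.9961]
Step 6: x=[6.5106 12.2623 17.1407] v=[-1.7510 -0.0489 0.1836]

Answer: 6.5106 12.2623 17.1407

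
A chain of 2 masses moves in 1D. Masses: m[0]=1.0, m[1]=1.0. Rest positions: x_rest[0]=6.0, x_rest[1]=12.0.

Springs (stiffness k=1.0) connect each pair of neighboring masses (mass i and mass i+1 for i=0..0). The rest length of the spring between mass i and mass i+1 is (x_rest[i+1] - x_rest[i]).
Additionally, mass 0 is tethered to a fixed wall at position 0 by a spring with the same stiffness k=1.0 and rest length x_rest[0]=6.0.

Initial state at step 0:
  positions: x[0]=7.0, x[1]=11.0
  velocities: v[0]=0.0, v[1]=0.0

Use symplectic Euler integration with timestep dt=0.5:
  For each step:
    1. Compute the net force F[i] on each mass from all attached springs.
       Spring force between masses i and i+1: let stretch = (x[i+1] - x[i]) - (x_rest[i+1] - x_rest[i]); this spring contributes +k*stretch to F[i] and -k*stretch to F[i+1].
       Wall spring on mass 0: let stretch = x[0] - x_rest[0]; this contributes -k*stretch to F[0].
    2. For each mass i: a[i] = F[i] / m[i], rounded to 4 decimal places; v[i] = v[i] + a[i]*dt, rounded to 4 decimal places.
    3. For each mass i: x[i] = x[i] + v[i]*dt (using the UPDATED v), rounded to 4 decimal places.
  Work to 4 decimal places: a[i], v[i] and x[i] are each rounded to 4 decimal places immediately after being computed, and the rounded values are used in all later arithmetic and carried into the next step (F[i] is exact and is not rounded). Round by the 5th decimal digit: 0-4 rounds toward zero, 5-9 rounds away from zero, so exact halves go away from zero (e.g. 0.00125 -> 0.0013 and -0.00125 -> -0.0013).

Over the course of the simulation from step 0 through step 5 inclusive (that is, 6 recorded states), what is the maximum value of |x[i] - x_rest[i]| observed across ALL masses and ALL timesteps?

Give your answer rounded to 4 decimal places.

Answer: 1.3281

Derivation:
Step 0: x=[7.0000 11.0000] v=[0.0000 0.0000]
Step 1: x=[6.2500 11.5000] v=[-1.5000 1.0000]
Step 2: x=[5.2500 12.1875] v=[-2.0000 1.3750]
Step 3: x=[4.6719 12.6407] v=[-1.1563 0.9063]
Step 4: x=[4.9180 12.6017] v=[0.4922 -0.0781]
Step 5: x=[5.8556 12.1417] v=[1.8751 -0.9200]
Max displacement = 1.3281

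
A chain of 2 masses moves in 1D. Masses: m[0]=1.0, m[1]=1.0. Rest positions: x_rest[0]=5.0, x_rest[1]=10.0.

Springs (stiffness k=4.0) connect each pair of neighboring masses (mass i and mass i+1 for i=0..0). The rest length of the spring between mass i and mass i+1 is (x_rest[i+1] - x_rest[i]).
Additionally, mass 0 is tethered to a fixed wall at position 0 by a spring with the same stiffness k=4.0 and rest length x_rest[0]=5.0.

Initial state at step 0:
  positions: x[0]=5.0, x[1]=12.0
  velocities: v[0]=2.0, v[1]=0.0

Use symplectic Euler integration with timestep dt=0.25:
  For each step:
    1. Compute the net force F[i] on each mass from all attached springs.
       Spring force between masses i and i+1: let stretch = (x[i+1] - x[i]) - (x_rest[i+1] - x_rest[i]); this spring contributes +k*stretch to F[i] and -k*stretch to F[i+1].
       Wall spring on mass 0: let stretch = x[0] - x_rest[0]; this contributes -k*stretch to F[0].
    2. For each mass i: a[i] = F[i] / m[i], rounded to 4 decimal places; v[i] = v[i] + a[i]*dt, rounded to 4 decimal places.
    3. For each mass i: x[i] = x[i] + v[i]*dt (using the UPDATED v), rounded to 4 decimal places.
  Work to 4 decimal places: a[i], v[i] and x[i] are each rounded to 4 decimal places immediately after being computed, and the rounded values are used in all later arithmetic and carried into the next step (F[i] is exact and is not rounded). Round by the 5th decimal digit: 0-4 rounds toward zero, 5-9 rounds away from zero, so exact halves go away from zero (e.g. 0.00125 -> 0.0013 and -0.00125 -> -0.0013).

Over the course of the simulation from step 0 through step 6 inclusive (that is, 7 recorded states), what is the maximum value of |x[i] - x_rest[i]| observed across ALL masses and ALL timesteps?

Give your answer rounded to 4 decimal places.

Step 0: x=[5.0000 12.0000] v=[2.0000 0.0000]
Step 1: x=[6.0000 11.5000] v=[4.0000 -2.0000]
Step 2: x=[6.8750 10.8750] v=[3.5000 -2.5000]
Step 3: x=[7.0313 10.5000] v=[0.6250 -1.5000]
Step 4: x=[6.2969 10.5078] v=[-2.9376 0.0313]
Step 5: x=[5.0410 10.7129] v=[-5.0236 0.8204]
Step 6: x=[3.9428 10.7500] v=[-4.3927 0.1485]
Max displacement = 2.0313

Answer: 2.0313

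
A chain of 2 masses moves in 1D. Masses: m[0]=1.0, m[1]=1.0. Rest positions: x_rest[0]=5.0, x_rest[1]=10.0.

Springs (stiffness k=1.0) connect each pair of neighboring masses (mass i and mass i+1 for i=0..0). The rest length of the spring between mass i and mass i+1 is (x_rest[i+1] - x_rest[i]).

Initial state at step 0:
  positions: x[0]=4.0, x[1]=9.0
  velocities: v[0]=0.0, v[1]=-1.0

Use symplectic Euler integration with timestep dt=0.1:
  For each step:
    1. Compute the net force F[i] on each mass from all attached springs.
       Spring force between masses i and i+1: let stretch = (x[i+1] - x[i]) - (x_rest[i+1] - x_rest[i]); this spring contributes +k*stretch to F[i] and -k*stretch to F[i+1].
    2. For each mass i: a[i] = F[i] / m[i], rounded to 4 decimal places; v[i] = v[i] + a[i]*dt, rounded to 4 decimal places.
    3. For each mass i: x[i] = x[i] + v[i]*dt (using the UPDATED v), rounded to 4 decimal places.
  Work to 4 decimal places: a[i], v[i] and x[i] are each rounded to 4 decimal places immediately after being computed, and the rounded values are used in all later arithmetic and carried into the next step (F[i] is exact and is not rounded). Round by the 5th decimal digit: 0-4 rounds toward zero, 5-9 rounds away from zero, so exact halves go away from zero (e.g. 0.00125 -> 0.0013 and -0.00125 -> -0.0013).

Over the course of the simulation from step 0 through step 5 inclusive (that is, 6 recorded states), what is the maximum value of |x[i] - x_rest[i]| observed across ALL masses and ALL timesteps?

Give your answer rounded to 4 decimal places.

Step 0: x=[4.0000 9.0000] v=[0.0000 -1.0000]
Step 1: x=[4.0000 8.9000] v=[0.0000 -1.0000]
Step 2: x=[3.9990 8.8010] v=[-0.0100 -0.9900]
Step 3: x=[3.9960 8.7040] v=[-0.0298 -0.9702]
Step 4: x=[3.9901 8.6099] v=[-0.0590 -0.9410]
Step 5: x=[3.9804 8.5196] v=[-0.0970 -0.9030]
Max displacement = 1.4804

Answer: 1.4804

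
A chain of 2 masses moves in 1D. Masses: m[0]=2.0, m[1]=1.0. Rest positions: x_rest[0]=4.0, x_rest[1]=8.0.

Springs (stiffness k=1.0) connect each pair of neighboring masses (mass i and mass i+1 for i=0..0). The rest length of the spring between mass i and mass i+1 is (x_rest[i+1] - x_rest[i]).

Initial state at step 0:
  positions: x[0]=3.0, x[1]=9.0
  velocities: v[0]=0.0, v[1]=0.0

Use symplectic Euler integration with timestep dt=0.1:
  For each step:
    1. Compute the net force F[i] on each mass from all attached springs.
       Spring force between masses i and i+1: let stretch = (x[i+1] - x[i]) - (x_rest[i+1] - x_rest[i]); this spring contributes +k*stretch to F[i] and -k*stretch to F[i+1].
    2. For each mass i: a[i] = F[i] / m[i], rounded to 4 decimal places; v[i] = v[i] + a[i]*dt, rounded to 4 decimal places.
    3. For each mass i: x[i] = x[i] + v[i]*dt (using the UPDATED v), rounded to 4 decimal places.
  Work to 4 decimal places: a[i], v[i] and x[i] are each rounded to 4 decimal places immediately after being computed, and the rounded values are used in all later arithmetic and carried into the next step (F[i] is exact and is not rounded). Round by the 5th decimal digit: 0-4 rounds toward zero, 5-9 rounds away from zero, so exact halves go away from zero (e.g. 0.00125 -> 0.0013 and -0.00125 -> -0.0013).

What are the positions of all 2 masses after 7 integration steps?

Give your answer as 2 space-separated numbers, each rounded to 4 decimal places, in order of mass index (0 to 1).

Step 0: x=[3.0000 9.0000] v=[0.0000 0.0000]
Step 1: x=[3.0100 8.9800] v=[0.1000 -0.2000]
Step 2: x=[3.0299 8.9403] v=[0.1985 -0.3970]
Step 3: x=[3.0593 8.8815] v=[0.2940 -0.5880]
Step 4: x=[3.0978 8.8045] v=[0.3851 -0.7702]
Step 5: x=[3.1448 8.7104] v=[0.4704 -0.9409]
Step 6: x=[3.1997 8.6007] v=[0.5487 -1.0975]
Step 7: x=[3.2616 8.4769] v=[0.6188 -1.2376]

Answer: 3.2616 8.4769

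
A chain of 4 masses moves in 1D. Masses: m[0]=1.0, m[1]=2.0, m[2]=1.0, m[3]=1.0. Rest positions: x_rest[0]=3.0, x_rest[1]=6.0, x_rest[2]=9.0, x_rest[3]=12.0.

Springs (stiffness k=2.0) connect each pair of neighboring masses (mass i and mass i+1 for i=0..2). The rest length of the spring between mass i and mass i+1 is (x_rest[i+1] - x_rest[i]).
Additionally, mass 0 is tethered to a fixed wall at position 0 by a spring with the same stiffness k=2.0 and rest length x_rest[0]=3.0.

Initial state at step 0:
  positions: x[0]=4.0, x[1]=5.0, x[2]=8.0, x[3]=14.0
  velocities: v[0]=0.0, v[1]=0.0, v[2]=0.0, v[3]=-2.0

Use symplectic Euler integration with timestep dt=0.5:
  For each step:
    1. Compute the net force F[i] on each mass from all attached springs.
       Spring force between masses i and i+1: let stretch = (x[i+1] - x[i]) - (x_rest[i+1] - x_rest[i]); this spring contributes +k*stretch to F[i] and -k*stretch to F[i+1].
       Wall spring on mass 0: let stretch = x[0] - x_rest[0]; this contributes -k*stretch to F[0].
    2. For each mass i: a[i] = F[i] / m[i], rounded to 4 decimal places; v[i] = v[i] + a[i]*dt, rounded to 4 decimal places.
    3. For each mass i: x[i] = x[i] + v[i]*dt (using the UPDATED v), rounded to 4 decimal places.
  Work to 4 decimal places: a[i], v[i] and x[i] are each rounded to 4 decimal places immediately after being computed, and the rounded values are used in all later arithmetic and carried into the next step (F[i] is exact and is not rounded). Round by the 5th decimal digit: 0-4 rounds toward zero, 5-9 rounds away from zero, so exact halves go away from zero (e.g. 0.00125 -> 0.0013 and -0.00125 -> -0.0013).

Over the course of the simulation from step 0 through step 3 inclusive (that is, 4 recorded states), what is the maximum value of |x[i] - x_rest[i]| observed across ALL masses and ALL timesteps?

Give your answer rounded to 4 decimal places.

Answer: 2.7500

Derivation:
Step 0: x=[4.0000 5.0000 8.0000 14.0000] v=[0.0000 0.0000 0.0000 -2.0000]
Step 1: x=[2.5000 5.5000 9.5000 11.5000] v=[-3.0000 1.0000 3.0000 -5.0000]
Step 2: x=[1.2500 6.2500 10.0000 9.5000] v=[-2.5000 1.5000 1.0000 -4.0000]
Step 3: x=[1.8750 6.6875 8.3750 9.2500] v=[1.2500 0.8750 -3.2500 -0.5000]
Max displacement = 2.7500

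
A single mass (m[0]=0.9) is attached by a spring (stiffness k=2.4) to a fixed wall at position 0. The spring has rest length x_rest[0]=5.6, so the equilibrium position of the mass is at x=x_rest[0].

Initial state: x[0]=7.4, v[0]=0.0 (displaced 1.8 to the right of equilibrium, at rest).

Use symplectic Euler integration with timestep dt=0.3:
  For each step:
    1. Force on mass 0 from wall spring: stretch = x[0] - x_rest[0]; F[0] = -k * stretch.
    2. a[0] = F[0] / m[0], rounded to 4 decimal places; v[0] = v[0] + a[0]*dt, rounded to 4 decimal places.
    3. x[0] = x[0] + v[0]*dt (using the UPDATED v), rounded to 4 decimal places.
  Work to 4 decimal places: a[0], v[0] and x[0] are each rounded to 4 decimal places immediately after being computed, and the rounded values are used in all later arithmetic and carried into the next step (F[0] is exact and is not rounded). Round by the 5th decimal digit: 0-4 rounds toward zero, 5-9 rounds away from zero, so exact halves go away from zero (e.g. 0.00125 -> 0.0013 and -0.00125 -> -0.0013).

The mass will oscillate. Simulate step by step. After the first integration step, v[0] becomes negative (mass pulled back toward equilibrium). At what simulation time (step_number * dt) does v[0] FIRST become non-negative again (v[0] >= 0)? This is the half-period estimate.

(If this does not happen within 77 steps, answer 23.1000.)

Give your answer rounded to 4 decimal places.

Answer: 2.1000

Derivation:
Step 0: x=[7.4000] v=[0.0000]
Step 1: x=[6.9680] v=[-1.4400]
Step 2: x=[6.2077] v=[-2.5344]
Step 3: x=[5.3015] v=[-3.0206]
Step 4: x=[4.4670] v=[-2.7818]
Step 5: x=[3.9044] v=[-1.8754]
Step 6: x=[3.7487] v=[-0.5189]
Step 7: x=[4.0373] v=[0.9621]
First v>=0 after going negative at step 7, time=2.1000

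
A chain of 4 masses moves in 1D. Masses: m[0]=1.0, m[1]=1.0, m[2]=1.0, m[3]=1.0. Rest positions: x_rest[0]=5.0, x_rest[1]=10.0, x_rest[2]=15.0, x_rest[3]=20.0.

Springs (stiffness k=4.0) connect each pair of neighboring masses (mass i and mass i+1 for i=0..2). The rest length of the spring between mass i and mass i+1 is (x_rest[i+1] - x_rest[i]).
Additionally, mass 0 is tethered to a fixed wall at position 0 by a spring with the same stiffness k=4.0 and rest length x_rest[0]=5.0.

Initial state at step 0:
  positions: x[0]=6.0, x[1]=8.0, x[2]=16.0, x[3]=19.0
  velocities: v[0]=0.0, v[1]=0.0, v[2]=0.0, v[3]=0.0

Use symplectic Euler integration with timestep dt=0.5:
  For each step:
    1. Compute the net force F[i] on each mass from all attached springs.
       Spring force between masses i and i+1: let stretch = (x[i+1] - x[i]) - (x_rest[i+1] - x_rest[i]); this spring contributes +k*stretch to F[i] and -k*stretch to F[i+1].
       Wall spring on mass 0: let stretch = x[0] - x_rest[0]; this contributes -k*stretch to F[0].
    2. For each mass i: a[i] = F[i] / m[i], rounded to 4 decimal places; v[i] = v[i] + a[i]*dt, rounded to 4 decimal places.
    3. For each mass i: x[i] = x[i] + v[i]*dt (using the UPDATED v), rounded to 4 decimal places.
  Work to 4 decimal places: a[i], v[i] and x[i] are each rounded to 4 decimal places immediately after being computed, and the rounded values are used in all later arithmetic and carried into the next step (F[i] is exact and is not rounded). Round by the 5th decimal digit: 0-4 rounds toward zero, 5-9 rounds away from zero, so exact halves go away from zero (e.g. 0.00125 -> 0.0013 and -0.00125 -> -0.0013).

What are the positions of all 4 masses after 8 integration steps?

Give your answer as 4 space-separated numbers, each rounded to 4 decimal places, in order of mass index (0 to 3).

Answer: 4.0000 12.0000 14.0000 21.0000

Derivation:
Step 0: x=[6.0000 8.0000 16.0000 19.0000] v=[0.0000 0.0000 0.0000 0.0000]
Step 1: x=[2.0000 14.0000 11.0000 21.0000] v=[-8.0000 12.0000 -10.0000 4.0000]
Step 2: x=[8.0000 5.0000 19.0000 18.0000] v=[12.0000 -18.0000 16.0000 -6.0000]
Step 3: x=[3.0000 13.0000 12.0000 21.0000] v=[-10.0000 16.0000 -14.0000 6.0000]
Step 4: x=[5.0000 10.0000 15.0000 20.0000] v=[4.0000 -6.0000 6.0000 -2.0000]
Step 5: x=[7.0000 7.0000 18.0000 19.0000] v=[4.0000 -6.0000 6.0000 -2.0000]
Step 6: x=[2.0000 15.0000 11.0000 22.0000] v=[-10.0000 16.0000 -14.0000 6.0000]
Step 7: x=[8.0000 6.0000 19.0000 19.0000] v=[12.0000 -18.0000 16.0000 -6.0000]
Step 8: x=[4.0000 12.0000 14.0000 21.0000] v=[-8.0000 12.0000 -10.0000 4.0000]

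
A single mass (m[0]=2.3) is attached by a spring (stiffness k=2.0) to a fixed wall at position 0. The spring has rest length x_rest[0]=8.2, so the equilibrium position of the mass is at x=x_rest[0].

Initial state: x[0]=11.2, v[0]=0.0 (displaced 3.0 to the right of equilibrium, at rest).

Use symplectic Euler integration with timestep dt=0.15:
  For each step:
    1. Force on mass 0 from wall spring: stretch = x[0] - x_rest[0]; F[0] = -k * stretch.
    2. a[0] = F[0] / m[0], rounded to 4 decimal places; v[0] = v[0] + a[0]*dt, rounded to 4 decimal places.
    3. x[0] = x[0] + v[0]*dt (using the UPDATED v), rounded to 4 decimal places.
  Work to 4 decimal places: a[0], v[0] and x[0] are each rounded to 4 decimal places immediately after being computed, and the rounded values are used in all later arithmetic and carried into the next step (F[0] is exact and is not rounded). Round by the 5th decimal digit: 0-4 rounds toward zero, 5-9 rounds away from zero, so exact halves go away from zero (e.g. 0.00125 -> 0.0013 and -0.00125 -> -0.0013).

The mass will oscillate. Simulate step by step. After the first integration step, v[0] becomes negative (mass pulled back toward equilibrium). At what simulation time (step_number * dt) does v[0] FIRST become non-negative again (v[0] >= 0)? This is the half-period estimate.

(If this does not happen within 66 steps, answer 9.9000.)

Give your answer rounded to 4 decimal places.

Answer: 3.4500

Derivation:
Step 0: x=[11.2000] v=[0.0000]
Step 1: x=[11.1413] v=[-0.3913]
Step 2: x=[11.0251] v=[-0.7750]
Step 3: x=[10.8536] v=[-1.1435]
Step 4: x=[10.6302] v=[-1.4896]
Step 5: x=[10.3592] v=[-1.8066]
Step 6: x=[10.0460] v=[-2.0882]
Step 7: x=[9.6967] v=[-2.3290]
Step 8: x=[9.3181] v=[-2.5242]
Step 9: x=[8.9176] v=[-2.6700]
Step 10: x=[8.5031] v=[-2.7636]
Step 11: x=[8.0826] v=[-2.8031]
Step 12: x=[7.6644] v=[-2.7878]
Step 13: x=[7.2567] v=[-2.7179]
Step 14: x=[6.8675] v=[-2.5949]
Step 15: x=[6.5043] v=[-2.4211]
Step 16: x=[6.1743] v=[-2.1999]
Step 17: x=[5.8839] v=[-1.9357]
Step 18: x=[5.6389] v=[-1.6336]
Step 19: x=[5.4440] v=[-1.2996]
Step 20: x=[5.3030] v=[-0.9401]
Step 21: x=[5.2187] v=[-0.5622]
Step 22: x=[5.1927] v=[-0.1733]
Step 23: x=[5.2256] v=[0.2190]
First v>=0 after going negative at step 23, time=3.4500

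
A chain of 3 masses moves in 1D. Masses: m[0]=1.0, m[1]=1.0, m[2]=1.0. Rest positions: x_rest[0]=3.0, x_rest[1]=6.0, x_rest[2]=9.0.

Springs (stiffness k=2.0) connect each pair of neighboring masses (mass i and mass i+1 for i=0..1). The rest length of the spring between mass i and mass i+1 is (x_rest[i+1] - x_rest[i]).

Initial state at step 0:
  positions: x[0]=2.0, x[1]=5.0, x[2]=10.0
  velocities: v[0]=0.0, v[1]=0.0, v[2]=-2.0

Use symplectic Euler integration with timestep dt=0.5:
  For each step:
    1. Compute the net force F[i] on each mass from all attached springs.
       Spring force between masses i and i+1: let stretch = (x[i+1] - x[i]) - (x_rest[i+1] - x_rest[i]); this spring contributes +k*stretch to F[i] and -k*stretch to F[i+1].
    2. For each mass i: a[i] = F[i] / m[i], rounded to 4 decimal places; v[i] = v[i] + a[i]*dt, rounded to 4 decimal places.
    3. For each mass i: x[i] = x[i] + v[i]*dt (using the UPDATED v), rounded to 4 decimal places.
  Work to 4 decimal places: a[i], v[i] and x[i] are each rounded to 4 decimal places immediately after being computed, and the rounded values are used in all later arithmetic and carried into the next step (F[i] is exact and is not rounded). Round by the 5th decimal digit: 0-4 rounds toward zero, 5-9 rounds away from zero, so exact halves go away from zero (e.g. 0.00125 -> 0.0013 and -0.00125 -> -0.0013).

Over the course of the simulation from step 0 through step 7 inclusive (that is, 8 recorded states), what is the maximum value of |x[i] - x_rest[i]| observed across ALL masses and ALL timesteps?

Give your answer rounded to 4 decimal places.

Step 0: x=[2.0000 5.0000 10.0000] v=[0.0000 0.0000 -2.0000]
Step 1: x=[2.0000 6.0000 8.0000] v=[0.0000 2.0000 -4.0000]
Step 2: x=[2.5000 6.0000 6.5000] v=[1.0000 0.0000 -3.0000]
Step 3: x=[3.2500 4.5000 6.2500] v=[1.5000 -3.0000 -0.5000]
Step 4: x=[3.1250 3.2500 6.6250] v=[-0.2500 -2.5000 0.7500]
Step 5: x=[1.5625 3.6250 6.8125] v=[-3.1250 0.7500 0.3750]
Step 6: x=[-0.4688 4.5625 6.9063] v=[-4.0625 1.8750 0.1875]
Step 7: x=[-1.4844 4.1563 7.3282] v=[-2.0312 -0.8125 0.8437]
Max displacement = 4.4844

Answer: 4.4844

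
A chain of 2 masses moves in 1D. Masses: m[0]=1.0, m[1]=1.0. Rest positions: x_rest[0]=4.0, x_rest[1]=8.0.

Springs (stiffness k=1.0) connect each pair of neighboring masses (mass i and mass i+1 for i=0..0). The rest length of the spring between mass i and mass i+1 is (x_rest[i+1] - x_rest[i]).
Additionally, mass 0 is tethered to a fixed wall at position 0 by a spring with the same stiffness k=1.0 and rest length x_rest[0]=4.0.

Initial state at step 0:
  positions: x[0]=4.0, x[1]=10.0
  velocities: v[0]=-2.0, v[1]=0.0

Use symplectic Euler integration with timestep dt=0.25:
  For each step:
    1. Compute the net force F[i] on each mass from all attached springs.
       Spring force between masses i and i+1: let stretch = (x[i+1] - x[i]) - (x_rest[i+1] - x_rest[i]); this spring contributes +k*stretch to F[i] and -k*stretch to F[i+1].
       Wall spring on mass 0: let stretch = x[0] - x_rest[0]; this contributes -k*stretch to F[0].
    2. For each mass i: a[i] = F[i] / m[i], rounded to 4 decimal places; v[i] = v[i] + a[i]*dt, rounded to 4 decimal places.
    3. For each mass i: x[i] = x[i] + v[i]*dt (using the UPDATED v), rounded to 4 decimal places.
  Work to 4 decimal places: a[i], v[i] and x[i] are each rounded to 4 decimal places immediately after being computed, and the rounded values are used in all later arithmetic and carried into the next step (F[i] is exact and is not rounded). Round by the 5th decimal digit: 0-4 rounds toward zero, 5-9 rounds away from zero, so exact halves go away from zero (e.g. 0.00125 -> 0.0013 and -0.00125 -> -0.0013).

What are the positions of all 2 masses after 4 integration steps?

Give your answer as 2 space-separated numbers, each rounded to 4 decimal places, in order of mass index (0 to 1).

Step 0: x=[4.0000 10.0000] v=[-2.0000 0.0000]
Step 1: x=[3.6250 9.8750] v=[-1.5000 -0.5000]
Step 2: x=[3.4141 9.6094] v=[-0.8438 -1.0625]
Step 3: x=[3.3770 9.2066] v=[-0.1485 -1.6113]
Step 4: x=[3.4932 8.6894] v=[0.4647 -2.0687]

Answer: 3.4932 8.6894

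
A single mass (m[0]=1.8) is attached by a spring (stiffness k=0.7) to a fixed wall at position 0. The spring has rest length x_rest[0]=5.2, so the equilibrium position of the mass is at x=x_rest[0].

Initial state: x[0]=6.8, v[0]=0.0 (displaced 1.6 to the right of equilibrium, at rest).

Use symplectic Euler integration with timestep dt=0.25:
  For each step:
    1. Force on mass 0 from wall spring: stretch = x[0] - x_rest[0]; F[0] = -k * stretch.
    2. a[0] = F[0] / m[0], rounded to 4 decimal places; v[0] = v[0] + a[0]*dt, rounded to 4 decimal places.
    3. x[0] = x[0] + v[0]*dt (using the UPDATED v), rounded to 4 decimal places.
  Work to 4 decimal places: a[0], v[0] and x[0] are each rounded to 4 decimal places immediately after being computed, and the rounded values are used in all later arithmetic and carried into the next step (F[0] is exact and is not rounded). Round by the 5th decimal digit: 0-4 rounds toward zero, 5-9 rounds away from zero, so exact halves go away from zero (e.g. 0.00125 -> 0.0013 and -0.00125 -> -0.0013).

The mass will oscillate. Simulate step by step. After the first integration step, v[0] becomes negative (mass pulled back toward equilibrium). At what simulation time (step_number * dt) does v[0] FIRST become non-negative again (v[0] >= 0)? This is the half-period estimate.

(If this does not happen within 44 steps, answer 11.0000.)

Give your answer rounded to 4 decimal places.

Step 0: x=[6.8000] v=[0.0000]
Step 1: x=[6.7611] v=[-0.1556]
Step 2: x=[6.6843] v=[-0.3074]
Step 3: x=[6.5714] v=[-0.4517]
Step 4: x=[6.4252] v=[-0.5850]
Step 5: x=[6.2492] v=[-0.7041]
Step 6: x=[6.0477] v=[-0.8061]
Step 7: x=[5.8256] v=[-0.8885]
Step 8: x=[5.5883] v=[-0.9493]
Step 9: x=[5.3415] v=[-0.9871]
Step 10: x=[5.0913] v=[-1.0009]
Step 11: x=[4.8437] v=[-0.9903]
Step 12: x=[4.6048] v=[-0.9557]
Step 13: x=[4.3804] v=[-0.8978]
Step 14: x=[4.1759] v=[-0.8181]
Step 15: x=[3.9963] v=[-0.7185]
Step 16: x=[3.8459] v=[-0.6015]
Step 17: x=[3.7284] v=[-0.4699]
Step 18: x=[3.6467] v=[-0.3268]
Step 19: x=[3.6028] v=[-0.1758]
Step 20: x=[3.5977] v=[-0.0205]
Step 21: x=[3.6315] v=[0.1353]
First v>=0 after going negative at step 21, time=5.2500

Answer: 5.2500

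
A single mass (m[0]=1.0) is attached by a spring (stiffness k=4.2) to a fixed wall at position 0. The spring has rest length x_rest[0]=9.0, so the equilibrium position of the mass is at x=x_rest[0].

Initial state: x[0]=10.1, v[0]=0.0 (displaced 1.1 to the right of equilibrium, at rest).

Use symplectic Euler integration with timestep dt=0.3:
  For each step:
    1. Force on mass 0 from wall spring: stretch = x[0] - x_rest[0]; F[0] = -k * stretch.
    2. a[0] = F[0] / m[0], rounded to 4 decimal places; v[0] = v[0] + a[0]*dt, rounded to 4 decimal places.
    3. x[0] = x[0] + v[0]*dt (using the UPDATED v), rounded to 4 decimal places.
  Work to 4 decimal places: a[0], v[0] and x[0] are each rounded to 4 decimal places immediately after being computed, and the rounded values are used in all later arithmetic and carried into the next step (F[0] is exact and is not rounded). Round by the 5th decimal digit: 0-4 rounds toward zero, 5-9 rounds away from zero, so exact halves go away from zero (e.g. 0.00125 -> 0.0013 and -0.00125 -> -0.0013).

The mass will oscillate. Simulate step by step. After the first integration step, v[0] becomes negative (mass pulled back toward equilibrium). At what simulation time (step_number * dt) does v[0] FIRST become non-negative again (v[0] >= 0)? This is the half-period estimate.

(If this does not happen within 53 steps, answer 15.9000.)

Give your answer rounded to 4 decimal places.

Answer: 1.8000

Derivation:
Step 0: x=[10.1000] v=[0.0000]
Step 1: x=[9.6842] v=[-1.3860]
Step 2: x=[9.0098] v=[-2.2481]
Step 3: x=[8.3317] v=[-2.2605]
Step 4: x=[7.9062] v=[-1.4184]
Step 5: x=[7.8941] v=[-0.0402]
Step 6: x=[8.3001] v=[1.3532]
First v>=0 after going negative at step 6, time=1.8000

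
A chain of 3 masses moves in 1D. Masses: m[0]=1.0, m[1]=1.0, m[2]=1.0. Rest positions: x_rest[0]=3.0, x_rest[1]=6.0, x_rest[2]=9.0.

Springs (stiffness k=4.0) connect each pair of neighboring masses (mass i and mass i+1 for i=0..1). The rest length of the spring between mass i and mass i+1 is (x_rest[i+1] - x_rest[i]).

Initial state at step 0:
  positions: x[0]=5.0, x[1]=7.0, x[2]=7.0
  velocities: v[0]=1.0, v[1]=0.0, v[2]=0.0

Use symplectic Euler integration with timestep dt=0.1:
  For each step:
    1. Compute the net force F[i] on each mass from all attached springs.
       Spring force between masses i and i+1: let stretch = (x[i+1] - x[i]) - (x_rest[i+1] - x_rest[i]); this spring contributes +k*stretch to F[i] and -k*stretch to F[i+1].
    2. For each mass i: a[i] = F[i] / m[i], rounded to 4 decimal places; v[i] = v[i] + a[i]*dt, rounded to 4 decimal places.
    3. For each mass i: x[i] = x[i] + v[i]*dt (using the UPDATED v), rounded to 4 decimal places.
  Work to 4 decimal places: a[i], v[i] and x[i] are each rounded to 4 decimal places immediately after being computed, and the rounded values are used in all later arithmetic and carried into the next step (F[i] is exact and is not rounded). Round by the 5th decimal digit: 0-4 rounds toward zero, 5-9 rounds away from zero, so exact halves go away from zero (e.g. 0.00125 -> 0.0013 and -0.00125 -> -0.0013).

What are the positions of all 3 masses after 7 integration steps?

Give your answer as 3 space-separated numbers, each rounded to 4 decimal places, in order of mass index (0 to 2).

Step 0: x=[5.0000 7.0000 7.0000] v=[1.0000 0.0000 0.0000]
Step 1: x=[5.0600 6.9200 7.1200] v=[0.6000 -0.8000 1.2000]
Step 2: x=[5.0744 6.7736 7.3520] v=[0.1440 -1.4640 2.3200]
Step 3: x=[5.0368 6.5824 7.6809] v=[-0.3763 -1.9123 3.2886]
Step 4: x=[4.9410 6.3733 8.0858] v=[-0.9581 -2.0911 4.0492]
Step 5: x=[4.7825 6.1754 8.5422] v=[-1.5852 -1.9790 4.5642]
Step 6: x=[4.5597 6.0165 9.0240] v=[-2.2280 -1.5894 4.8175]
Step 7: x=[4.2752 5.9196 9.5055] v=[-2.8453 -0.9691 4.8145]

Answer: 4.2752 5.9196 9.5055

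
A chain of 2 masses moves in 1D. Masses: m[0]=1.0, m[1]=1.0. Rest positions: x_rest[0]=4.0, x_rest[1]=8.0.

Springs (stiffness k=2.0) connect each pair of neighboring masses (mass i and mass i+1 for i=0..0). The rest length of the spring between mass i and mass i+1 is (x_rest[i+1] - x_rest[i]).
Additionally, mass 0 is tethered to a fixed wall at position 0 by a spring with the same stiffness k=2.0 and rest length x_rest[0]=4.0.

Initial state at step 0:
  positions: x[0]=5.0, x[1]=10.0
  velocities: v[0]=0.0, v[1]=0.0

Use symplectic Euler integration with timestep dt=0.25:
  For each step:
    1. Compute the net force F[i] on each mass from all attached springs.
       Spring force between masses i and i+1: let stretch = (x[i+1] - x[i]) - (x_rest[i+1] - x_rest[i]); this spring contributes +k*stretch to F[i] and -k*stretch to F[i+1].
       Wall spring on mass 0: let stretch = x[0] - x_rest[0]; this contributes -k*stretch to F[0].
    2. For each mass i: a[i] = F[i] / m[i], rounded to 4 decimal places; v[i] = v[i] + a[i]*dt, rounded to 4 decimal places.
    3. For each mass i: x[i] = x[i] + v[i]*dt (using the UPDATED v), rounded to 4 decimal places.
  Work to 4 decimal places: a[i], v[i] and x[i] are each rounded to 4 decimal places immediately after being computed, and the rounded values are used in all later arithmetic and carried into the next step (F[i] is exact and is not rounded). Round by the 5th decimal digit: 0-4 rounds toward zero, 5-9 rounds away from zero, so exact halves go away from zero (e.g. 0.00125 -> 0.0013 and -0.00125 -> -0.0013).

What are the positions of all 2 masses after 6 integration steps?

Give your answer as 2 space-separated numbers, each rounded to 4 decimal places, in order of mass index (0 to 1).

Answer: 4.3173 8.1914

Derivation:
Step 0: x=[5.0000 10.0000] v=[0.0000 0.0000]
Step 1: x=[5.0000 9.8750] v=[0.0000 -0.5000]
Step 2: x=[4.9844 9.6406] v=[-0.0625 -0.9375]
Step 3: x=[4.9278 9.3242] v=[-0.2266 -1.2656]
Step 4: x=[4.8047 8.9583] v=[-0.4923 -1.4638]
Step 5: x=[4.6002 8.5732] v=[-0.8179 -1.5406]
Step 6: x=[4.3173 8.1914] v=[-1.1315 -1.5271]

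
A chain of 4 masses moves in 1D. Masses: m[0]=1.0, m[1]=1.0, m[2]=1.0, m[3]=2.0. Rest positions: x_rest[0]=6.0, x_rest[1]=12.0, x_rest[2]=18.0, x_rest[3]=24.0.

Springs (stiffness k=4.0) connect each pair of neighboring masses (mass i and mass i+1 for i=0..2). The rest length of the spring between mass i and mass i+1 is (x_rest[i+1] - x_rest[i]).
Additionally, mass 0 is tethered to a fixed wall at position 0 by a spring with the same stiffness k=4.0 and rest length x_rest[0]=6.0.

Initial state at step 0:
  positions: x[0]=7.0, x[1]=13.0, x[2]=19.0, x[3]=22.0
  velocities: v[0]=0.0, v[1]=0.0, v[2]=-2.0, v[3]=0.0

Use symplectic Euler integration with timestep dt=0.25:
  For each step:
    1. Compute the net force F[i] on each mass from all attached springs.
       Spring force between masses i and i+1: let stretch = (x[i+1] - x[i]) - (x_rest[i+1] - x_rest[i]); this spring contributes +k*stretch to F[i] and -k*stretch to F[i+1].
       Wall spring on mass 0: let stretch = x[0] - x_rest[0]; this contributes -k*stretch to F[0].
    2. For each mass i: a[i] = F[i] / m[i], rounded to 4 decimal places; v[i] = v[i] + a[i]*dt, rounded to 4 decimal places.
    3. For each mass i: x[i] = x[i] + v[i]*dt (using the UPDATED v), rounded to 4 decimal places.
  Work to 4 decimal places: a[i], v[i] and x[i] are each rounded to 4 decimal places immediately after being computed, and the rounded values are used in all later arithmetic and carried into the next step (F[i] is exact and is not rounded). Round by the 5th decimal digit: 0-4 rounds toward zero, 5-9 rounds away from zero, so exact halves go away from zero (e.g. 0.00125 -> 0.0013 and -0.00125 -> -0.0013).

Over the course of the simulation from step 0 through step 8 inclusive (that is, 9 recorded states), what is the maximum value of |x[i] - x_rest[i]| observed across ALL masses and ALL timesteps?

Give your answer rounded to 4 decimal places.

Answer: 3.1211

Derivation:
Step 0: x=[7.0000 13.0000 19.0000 22.0000] v=[0.0000 0.0000 -2.0000 0.0000]
Step 1: x=[6.7500 13.0000 17.7500 22.3750] v=[-1.0000 0.0000 -5.0000 1.5000]
Step 2: x=[6.3750 12.6250 16.4688 22.9219] v=[-1.5000 -1.5000 -5.1250 2.1875]
Step 3: x=[5.9688 11.6485 15.8399 23.4122] v=[-1.6250 -3.9062 -2.5157 1.9610]
Step 4: x=[5.4903 10.2999 16.0562 23.7059] v=[-1.9141 -5.3945 0.8652 1.1749]
Step 5: x=[4.8416 9.1880 16.7459 23.7934] v=[-2.5948 -4.4478 2.7586 0.3501]
Step 6: x=[4.0691 8.8789 17.3080 23.7500] v=[-3.0900 -1.2363 2.2482 -0.1737]
Step 7: x=[3.4818 9.4747 17.3733 23.6513] v=[-2.3493 2.3830 0.2611 -0.3947]
Step 8: x=[3.5223 10.5469 17.0334 23.5179] v=[0.1618 4.2887 -1.3595 -0.5337]
Max displacement = 3.1211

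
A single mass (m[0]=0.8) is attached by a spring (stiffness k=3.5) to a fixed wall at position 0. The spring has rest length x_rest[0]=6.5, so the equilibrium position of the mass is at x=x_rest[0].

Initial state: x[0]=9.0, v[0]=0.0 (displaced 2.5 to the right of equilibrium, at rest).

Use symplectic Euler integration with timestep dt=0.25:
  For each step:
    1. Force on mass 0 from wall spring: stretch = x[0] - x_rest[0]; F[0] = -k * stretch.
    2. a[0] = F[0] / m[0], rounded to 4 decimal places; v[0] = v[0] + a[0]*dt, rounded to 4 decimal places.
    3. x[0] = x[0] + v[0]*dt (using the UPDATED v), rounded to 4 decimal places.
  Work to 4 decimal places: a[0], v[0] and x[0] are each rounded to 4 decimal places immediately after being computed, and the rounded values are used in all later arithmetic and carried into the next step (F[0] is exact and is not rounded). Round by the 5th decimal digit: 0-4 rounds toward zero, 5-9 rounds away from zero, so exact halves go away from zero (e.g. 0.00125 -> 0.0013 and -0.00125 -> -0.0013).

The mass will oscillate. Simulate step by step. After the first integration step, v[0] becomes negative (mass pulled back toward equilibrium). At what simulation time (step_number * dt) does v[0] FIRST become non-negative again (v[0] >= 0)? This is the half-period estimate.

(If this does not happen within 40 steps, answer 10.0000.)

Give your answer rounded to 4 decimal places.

Answer: 1.5000

Derivation:
Step 0: x=[9.0000] v=[0.0000]
Step 1: x=[8.3164] v=[-2.7344]
Step 2: x=[7.1361] v=[-4.7211]
Step 3: x=[5.7819] v=[-5.4168]
Step 4: x=[4.6241] v=[-4.6314]
Step 5: x=[3.9792] v=[-2.5796]
Step 6: x=[4.0236] v=[0.1775]
First v>=0 after going negative at step 6, time=1.5000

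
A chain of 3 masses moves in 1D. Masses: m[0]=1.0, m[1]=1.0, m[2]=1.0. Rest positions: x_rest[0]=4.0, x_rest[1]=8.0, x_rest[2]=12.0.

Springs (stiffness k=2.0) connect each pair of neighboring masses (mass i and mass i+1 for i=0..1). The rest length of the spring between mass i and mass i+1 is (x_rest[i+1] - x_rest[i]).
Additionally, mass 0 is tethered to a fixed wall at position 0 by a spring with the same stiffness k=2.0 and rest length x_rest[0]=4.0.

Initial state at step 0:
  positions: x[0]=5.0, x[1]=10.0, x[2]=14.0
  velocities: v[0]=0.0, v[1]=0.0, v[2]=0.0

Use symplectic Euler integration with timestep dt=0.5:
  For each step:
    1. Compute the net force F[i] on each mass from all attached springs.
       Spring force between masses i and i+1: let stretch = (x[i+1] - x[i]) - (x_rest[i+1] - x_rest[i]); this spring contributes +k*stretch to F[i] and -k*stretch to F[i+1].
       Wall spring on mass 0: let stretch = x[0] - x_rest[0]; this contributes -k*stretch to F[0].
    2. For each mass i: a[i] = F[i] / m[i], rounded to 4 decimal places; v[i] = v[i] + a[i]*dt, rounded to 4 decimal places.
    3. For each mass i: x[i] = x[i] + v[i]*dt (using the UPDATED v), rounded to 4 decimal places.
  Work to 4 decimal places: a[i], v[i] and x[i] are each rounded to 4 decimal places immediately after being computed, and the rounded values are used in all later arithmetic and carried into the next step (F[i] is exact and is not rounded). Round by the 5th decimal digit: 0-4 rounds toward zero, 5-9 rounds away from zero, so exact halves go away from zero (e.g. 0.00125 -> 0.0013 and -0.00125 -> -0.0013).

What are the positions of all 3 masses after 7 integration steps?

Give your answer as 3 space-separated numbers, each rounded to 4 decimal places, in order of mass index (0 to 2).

Step 0: x=[5.0000 10.0000 14.0000] v=[0.0000 0.0000 0.0000]
Step 1: x=[5.0000 9.5000 14.0000] v=[0.0000 -1.0000 0.0000]
Step 2: x=[4.7500 9.0000 13.7500] v=[-0.5000 -1.0000 -0.5000]
Step 3: x=[4.2500 8.7500 13.1250] v=[-1.0000 -0.5000 -1.2500]
Step 4: x=[3.8750 8.4375 12.3125] v=[-0.7500 -0.6250 -1.6250]
Step 5: x=[3.8438 7.7813 11.5625] v=[-0.0625 -1.3125 -1.5000]
Step 6: x=[3.8594 7.0469 10.9219] v=[0.0312 -1.4688 -1.2812]
Step 7: x=[3.5391 6.6563 10.3438] v=[-0.6407 -0.7813 -1.1562]

Answer: 3.5391 6.6563 10.3438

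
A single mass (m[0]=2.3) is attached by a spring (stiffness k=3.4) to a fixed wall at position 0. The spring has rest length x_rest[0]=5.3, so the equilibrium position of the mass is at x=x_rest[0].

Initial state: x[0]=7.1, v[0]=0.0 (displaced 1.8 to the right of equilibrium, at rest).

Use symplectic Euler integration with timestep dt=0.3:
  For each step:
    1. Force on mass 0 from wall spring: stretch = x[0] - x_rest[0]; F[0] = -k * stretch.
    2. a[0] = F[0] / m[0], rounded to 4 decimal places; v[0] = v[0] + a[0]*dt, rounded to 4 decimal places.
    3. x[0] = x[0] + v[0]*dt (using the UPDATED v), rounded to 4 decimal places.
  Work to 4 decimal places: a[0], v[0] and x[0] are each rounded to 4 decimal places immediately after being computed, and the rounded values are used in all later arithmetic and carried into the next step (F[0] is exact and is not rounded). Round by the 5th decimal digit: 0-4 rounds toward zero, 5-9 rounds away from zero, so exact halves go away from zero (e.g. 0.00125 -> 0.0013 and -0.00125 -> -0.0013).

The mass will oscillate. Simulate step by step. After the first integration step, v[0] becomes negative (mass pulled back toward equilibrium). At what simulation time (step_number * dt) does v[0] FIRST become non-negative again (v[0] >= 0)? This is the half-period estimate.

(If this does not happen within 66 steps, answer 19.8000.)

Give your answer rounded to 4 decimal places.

Answer: 2.7000

Derivation:
Step 0: x=[7.1000] v=[0.0000]
Step 1: x=[6.8605] v=[-0.7983]
Step 2: x=[6.4134] v=[-1.4903]
Step 3: x=[5.8182] v=[-1.9841]
Step 4: x=[5.1540] v=[-2.2139]
Step 5: x=[4.5092] v=[-2.1492]
Step 6: x=[3.9697] v=[-1.7985]
Step 7: x=[3.6071] v=[-1.2086]
Step 8: x=[3.4697] v=[-0.4579]
Step 9: x=[3.5758] v=[0.3538]
First v>=0 after going negative at step 9, time=2.7000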